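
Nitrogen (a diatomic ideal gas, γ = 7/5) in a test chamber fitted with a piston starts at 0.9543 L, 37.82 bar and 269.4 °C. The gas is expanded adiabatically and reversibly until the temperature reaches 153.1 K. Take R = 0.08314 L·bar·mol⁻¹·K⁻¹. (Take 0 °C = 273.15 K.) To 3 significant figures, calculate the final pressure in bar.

Convert: T₁ = 542.5 K.
Adiabatic (γ = 7/5), T V^(γ−1) and P V^γ constant: P₂ = P₁·(T₂/T₁)^(γ/(γ−1)) = 0.4514 bar; V₂ = V₁·(T₁/T₂)^(1/(γ−1)) = 22.56 L.

P₂ ≈ 0.451 bar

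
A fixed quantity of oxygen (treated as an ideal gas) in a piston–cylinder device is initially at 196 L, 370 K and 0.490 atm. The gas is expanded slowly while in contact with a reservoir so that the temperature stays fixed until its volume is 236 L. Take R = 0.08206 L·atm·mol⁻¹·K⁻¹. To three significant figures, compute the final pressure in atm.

P₂ ≈ 0.407 atm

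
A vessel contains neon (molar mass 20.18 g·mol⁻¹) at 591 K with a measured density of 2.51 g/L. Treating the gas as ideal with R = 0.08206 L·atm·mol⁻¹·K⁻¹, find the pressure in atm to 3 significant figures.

ρ = PM/(RT) ⇒ P = ρRT/M = (2.51 × 0.08206 × 591.0) / 20.18

P ≈ 6.03 atm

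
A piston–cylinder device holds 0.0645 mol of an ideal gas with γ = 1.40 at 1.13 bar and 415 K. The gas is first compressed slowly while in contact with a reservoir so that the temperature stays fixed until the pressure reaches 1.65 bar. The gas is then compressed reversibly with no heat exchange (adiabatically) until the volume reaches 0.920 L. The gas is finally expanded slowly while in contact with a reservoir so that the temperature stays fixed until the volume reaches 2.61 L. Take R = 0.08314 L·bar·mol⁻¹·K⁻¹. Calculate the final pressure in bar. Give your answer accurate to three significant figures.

P₄ ≈ 0.994 bar

From PV = nRT: V₁ = nRT₁/P₁ = 1.969 L.
Isothermal, so P V is constant: T₂ = T₁; V₂ = V₁·(P₁/P₂) = 1.349 L.
Reversible adiabatic, γ = 1.40: T₃ = T₂·(V₂/V₃)^(γ−1) = 483.6 K; P₃ = P₂·(V₂/V₃)^γ = 2.819 bar.
T constant ⇒ Boyle's law P V = const: T₄ = T₃; P₄ = P₃·(V₃/V₄) = 0.9937 bar.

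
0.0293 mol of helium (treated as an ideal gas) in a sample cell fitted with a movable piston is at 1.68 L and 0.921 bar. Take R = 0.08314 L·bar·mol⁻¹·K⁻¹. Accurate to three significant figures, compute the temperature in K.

T ≈ 635 K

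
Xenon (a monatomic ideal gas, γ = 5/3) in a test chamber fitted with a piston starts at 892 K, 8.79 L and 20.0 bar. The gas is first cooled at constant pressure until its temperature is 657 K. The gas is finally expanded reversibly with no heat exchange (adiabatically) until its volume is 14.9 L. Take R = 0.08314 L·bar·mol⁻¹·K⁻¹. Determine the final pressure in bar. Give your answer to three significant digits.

Isobaric, so V/T is constant: P₂ = P₁; V₂ = V₁·(T₂/T₁) = 6.474 L.
Adiabatic (γ = 5/3), T V^(γ−1) and P V^γ constant: T₃ = T₂·(V₂/V₃)^(γ−1) = 376.9 K; P₃ = P₂·(V₂/V₃)^γ = 4.985 bar.

P₃ ≈ 4.99 bar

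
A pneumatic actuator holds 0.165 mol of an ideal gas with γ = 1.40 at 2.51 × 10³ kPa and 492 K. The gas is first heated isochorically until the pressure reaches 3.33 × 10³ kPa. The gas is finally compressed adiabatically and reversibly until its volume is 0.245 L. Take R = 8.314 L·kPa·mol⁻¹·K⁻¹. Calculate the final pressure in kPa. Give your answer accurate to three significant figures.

From PV = nRT: V₁ = nRT₁/P₁ = 0.2689 L.
V constant ⇒ P ∝ T: V₂ = V₁; T₂ = T₁·(P₂/P₁) = 652.7 K.
Reversible adiabatic, γ = 1.40: T₃ = T₂·(V₂/V₃)^(γ−1) = 677.5 K; P₃ = P₂·(V₂/V₃)^γ = 3793 kPa.

P₃ ≈ 3.79e+03 kPa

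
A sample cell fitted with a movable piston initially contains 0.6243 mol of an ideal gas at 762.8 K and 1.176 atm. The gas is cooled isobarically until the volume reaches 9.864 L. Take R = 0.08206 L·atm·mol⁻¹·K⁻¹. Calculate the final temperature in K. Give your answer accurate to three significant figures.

T₂ ≈ 226 K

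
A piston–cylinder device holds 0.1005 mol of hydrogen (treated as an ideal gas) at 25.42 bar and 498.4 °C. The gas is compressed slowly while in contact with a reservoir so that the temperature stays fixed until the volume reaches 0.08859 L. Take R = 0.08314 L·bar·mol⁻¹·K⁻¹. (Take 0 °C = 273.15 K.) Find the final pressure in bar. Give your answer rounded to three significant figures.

Convert: T₁ = 771.5 K.
From PV = nRT: V₁ = nRT₁/P₁ = 0.2536 L.
Isothermal, so P V is constant: T₂ = T₁; P₂ = P₁·(V₁/V₂) = 72.77 bar.

P₂ ≈ 72.8 bar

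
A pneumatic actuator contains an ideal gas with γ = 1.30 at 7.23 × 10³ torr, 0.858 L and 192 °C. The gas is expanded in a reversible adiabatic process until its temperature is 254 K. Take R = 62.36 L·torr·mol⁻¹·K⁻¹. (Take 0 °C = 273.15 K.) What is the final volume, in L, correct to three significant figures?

V₂ ≈ 6.45 L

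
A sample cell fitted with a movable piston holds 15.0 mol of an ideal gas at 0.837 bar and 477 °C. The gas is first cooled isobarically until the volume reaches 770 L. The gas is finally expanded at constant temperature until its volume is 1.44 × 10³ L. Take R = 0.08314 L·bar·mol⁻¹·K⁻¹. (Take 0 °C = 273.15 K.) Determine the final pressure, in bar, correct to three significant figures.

Convert: T₁ = 750.1 K.
From PV = nRT: V₁ = nRT₁/P₁ = 1118 L.
Isobaric, so V/T is constant: P₂ = P₁; T₂ = T₁·(V₂/V₁) = 516.8 K.
Isothermal, so P V is constant: T₃ = T₂; P₃ = P₂·(V₂/V₃) = 0.4476 bar.

P₃ ≈ 0.448 bar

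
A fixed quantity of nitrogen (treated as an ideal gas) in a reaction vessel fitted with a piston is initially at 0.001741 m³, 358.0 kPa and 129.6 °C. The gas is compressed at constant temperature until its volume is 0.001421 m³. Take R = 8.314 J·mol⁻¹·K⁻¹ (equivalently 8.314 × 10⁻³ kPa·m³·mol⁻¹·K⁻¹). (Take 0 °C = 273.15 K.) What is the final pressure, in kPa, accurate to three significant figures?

Convert: T₁ = 402.8 K.
T constant ⇒ Boyle's law P V = const: T₂ = T₁; P₂ = P₁·(V₁/V₂) = 438.6 kPa.

P₂ ≈ 439 kPa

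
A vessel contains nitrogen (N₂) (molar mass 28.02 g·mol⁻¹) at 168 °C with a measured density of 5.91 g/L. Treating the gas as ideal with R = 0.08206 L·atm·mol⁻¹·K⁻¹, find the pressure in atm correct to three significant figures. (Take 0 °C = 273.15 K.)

ρ = PM/(RT) ⇒ P = ρRT/M = (5.91 × 0.08206 × 441.1) / 28.02

P ≈ 7.64 atm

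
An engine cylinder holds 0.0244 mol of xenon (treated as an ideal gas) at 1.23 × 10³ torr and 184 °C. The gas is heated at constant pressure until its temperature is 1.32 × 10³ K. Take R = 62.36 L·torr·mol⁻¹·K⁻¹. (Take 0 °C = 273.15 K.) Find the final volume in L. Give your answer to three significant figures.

Convert: T₁ = 457.1 K.
From PV = nRT: V₁ = nRT₁/P₁ = 0.5655 L.
P constant ⇒ V ∝ T: P₂ = P₁; V₂ = V₁·(T₂/T₁) = 1.633 L.

V₂ ≈ 1.63 L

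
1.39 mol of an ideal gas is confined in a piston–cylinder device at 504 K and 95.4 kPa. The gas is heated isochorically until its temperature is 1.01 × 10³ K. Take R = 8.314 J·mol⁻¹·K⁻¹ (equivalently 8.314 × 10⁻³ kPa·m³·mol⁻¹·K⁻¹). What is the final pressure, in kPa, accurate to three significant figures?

P₂ ≈ 191 kPa

From PV = nRT: V₁ = nRT₁/P₁ = 0.06105 m³.
Isochoric, so P/T is constant: V₂ = V₁; P₂ = P₁·(T₂/T₁) = 191.2 kPa.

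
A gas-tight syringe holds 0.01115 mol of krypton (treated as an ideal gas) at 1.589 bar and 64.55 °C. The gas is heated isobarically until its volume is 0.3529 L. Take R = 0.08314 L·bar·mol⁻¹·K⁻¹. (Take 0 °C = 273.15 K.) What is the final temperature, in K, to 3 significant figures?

Convert: T₁ = 337.7 K.
From PV = nRT: V₁ = nRT₁/P₁ = 0.1970 L.
Isobaric, so V/T is constant: P₂ = P₁; T₂ = T₁·(V₂/V₁) = 604.9 K.

T₂ ≈ 605 K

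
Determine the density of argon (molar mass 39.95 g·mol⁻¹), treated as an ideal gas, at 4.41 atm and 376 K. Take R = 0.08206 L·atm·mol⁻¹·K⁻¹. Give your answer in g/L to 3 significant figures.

ρ ≈ 5.71 g/L

ρ = PM/(RT) = (4.41 × 39.95) / (0.08206 × 376.0)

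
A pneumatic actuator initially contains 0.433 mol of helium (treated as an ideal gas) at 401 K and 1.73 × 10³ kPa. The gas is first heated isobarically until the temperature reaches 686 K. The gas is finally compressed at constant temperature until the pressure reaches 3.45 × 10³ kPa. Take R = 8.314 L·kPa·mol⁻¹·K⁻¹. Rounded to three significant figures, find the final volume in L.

From PV = nRT: V₁ = nRT₁/P₁ = 0.8344 L.
Isobaric, so V/T is constant: P₂ = P₁; V₂ = V₁·(T₂/T₁) = 1.427 L.
T constant ⇒ Boyle's law P V = const: T₃ = T₂; V₃ = V₂·(P₂/P₃) = 0.7158 L.

V₃ ≈ 0.716 L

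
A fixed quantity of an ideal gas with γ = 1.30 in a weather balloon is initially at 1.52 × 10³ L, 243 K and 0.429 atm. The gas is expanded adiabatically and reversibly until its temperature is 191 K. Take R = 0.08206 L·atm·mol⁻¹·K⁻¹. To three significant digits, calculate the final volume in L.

Reversible adiabatic, γ = 1.30: P₂ = P₁·(T₂/T₁)^(γ/(γ−1)) = 0.1511 atm; V₂ = V₁·(T₁/T₂)^(1/(γ−1)) = 3392 L.

V₂ ≈ 3.39e+03 L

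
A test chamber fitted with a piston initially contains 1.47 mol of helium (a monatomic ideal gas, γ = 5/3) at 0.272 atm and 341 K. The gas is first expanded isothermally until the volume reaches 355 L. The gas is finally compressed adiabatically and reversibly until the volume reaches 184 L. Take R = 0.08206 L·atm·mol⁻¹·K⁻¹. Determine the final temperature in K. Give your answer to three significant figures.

T₃ ≈ 528 K

From PV = nRT: V₁ = nRT₁/P₁ = 151.2 L.
T constant ⇒ Boyle's law P V = const: T₂ = T₁; P₂ = P₁·(V₁/V₂) = 0.1159 atm.
Adiabatic (γ = 5/3), T V^(γ−1) and P V^γ constant: T₃ = T₂·(V₂/V₃)^(γ−1) = 528.5 K; P₃ = P₂·(V₂/V₃)^γ = 0.3465 atm.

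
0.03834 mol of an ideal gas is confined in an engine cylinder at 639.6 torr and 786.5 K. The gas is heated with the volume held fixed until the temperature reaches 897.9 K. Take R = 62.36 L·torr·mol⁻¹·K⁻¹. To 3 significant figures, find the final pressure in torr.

From PV = nRT: V₁ = nRT₁/P₁ = 2.940 L.
Isochoric, so P/T is constant: V₂ = V₁; P₂ = P₁·(T₂/T₁) = 730.2 torr.

P₂ ≈ 730 torr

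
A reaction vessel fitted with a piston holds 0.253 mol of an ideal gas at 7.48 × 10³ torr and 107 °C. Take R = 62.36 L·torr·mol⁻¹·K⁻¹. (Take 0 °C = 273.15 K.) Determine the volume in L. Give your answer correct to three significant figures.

Convert: T = 380.15 K.
PV = nRT ⇒ V = nRT/P = (0.253 × 62.36 × 380.15) / 7.48e+03

V ≈ 0.802 L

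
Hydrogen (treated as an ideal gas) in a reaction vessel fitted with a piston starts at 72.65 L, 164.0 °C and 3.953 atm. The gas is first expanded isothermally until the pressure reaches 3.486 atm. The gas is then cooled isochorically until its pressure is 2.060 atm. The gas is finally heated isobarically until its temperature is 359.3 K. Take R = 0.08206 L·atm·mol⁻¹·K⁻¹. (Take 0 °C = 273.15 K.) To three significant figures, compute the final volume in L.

V₄ ≈ 115 L

Convert: T₁ = 437.1 K.
Isothermal, so P V is constant: T₂ = T₁; V₂ = V₁·(P₁/P₂) = 82.38 L.
V constant ⇒ P ∝ T: V₃ = V₂; T₃ = T₂·(P₃/P₂) = 258.3 K.
P constant ⇒ V ∝ T: P₄ = P₃; V₄ = V₃·(T₄/T₃) = 114.6 L.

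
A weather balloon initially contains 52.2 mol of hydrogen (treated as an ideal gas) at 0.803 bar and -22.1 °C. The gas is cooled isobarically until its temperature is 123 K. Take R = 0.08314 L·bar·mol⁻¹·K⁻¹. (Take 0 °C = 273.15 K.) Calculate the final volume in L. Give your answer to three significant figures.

Convert: T₁ = 251.0 K.
From PV = nRT: V₁ = nRT₁/P₁ = 1357 L.
Isobaric, so V/T is constant: P₂ = P₁; V₂ = V₁·(T₂/T₁) = 664.8 L.

V₂ ≈ 665 L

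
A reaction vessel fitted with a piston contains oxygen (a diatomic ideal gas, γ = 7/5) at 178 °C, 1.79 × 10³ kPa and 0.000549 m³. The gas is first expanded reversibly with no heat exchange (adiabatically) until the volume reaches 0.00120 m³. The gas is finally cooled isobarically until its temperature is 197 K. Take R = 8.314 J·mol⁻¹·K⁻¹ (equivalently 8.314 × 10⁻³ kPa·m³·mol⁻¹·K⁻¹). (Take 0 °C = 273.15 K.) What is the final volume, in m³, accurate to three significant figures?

Convert: T₁ = 451.1 K.
Reversible adiabatic, γ = 7/5: T₂ = T₁·(V₁/V₂)^(γ−1) = 330.0 K; P₂ = P₁·(V₁/V₂)^γ = 599.0 kPa.
P constant ⇒ V ∝ T: P₃ = P₂; V₃ = V₂·(T₃/T₂) = 0.0007164 m³.

V₃ ≈ 0.000716 m³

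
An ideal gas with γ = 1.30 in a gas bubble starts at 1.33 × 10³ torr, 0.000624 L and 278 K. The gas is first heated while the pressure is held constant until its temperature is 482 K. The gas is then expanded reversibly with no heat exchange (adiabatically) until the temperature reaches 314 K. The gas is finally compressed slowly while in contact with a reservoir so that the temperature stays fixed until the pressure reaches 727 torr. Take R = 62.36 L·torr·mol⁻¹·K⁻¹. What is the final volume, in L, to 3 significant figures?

Isobaric, so V/T is constant: P₂ = P₁; V₂ = V₁·(T₂/T₁) = 0.001082 L.
Adiabatic (γ = 1.30), T V^(γ−1) and P V^γ constant: P₃ = P₂·(T₃/T₂)^(γ/(γ−1)) = 207.7 torr; V₃ = V₂·(T₂/T₃)^(1/(γ−1)) = 0.004514 L.
T constant ⇒ Boyle's law P V = const: T₄ = T₃; V₄ = V₃·(P₃/P₄) = 0.001289 L.

V₄ ≈ 0.00129 L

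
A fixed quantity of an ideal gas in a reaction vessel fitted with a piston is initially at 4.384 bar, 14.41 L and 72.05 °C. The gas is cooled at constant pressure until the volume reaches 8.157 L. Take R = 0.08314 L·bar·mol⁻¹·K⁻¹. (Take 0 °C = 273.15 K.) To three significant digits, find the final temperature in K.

Convert: T₁ = 345.2 K.
Isobaric, so V/T is constant: P₂ = P₁; T₂ = T₁·(V₂/V₁) = 195.4 K.

T₂ ≈ 195 K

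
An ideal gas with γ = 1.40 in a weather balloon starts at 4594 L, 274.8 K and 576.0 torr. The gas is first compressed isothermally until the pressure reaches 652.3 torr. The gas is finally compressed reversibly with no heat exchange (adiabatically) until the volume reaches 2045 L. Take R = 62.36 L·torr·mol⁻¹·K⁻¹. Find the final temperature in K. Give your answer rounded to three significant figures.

T constant ⇒ Boyle's law P V = const: T₂ = T₁; V₂ = V₁·(P₁/P₂) = 4057 L.
Adiabatic (γ = 1.40), T V^(γ−1) and P V^γ constant: T₃ = T₂·(V₂/V₃)^(γ−1) = 361.4 K; P₃ = P₂·(V₂/V₃)^γ = 1702 torr.

T₃ ≈ 361 K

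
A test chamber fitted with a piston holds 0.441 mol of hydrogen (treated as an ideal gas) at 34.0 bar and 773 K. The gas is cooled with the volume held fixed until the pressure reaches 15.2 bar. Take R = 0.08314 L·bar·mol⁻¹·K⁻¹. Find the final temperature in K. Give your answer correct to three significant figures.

T₂ ≈ 346 K

From PV = nRT: V₁ = nRT₁/P₁ = 0.8336 L.
V constant ⇒ P ∝ T: V₂ = V₁; T₂ = T₁·(P₂/P₁) = 345.6 K.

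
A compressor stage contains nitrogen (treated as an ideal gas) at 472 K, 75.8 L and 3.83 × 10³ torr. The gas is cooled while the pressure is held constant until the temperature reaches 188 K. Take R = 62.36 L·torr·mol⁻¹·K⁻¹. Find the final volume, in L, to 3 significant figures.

V₂ ≈ 30.2 L

Isobaric, so V/T is constant: P₂ = P₁; V₂ = V₁·(T₂/T₁) = 30.19 L.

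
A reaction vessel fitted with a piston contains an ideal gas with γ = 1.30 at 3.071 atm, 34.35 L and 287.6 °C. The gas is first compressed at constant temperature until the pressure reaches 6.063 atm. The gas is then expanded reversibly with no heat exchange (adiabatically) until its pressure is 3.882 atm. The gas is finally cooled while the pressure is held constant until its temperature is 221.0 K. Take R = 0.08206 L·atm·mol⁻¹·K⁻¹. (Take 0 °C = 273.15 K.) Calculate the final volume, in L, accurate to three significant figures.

V₄ ≈ 10.7 L

Convert: T₁ = 560.8 K.
T constant ⇒ Boyle's law P V = const: T₂ = T₁; V₂ = V₁·(P₁/P₂) = 17.40 L.
Adiabatic (γ = 1.30), T V^(γ−1) and P V^γ constant: T₃ = T₂·(P₃/P₂)^((γ−1)/γ) = 505.9 K; V₃ = V₂·(P₂/P₃)^(1/γ) = 24.52 L.
Isobaric, so V/T is constant: P₄ = P₃; V₄ = V₃·(T₄/T₃) = 10.71 L.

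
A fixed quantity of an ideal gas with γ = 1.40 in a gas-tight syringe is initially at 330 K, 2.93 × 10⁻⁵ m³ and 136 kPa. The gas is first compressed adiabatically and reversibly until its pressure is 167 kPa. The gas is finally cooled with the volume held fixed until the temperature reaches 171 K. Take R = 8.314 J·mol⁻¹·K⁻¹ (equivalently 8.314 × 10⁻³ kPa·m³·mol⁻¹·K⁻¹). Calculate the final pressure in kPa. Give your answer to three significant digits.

Reversible adiabatic, γ = 1.40: T₂ = T₁·(P₂/P₁)^((γ−1)/γ) = 349.9 K; V₂ = V₁·(P₁/P₂)^(1/γ) = 2.530e-05 m³.
V constant ⇒ P ∝ T: V₃ = V₂; P₃ = P₂·(T₃/T₂) = 81.61 kPa.

P₃ ≈ 81.6 kPa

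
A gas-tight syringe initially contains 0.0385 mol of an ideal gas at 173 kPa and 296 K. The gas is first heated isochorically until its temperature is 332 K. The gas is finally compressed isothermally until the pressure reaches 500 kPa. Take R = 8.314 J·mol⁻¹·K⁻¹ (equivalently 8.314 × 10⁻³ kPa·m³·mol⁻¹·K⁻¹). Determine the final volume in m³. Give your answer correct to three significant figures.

V₃ ≈ 0.000213 m³

From PV = nRT: V₁ = nRT₁/P₁ = 0.0005477 m³.
Isochoric, so P/T is constant: V₂ = V₁; P₂ = P₁·(T₂/T₁) = 194.0 kPa.
T constant ⇒ Boyle's law P V = const: T₃ = T₂; V₃ = V₂·(P₂/P₃) = 0.0002125 m³.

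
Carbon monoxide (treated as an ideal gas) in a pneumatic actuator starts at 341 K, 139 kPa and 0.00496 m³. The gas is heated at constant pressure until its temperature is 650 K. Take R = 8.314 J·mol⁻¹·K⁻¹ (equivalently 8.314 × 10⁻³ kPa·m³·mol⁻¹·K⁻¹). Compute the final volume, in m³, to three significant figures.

Isobaric, so V/T is constant: P₂ = P₁; V₂ = V₁·(T₂/T₁) = 0.009455 m³.

V₂ ≈ 0.00945 m³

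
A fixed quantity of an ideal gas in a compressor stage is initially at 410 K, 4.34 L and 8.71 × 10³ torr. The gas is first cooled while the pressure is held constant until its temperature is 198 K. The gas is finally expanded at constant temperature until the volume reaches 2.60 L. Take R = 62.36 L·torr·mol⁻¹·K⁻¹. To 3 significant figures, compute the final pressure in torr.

P₃ ≈ 7.02e+03 torr

Isobaric, so V/T is constant: P₂ = P₁; V₂ = V₁·(T₂/T₁) = 2.096 L.
T constant ⇒ Boyle's law P V = const: T₃ = T₂; P₃ = P₂·(V₂/V₃) = 7021 torr.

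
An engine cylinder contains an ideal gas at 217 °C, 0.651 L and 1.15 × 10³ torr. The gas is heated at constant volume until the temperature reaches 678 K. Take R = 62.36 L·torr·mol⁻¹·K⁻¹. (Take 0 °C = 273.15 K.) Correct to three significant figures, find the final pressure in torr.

P₂ ≈ 1.59e+03 torr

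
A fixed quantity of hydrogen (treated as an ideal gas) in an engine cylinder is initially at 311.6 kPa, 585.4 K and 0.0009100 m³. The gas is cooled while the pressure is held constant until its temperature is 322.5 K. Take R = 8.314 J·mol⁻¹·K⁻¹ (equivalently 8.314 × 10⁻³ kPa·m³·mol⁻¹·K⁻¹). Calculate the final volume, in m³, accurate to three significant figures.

V₂ ≈ 0.000501 m³

Isobaric, so V/T is constant: P₂ = P₁; V₂ = V₁·(T₂/T₁) = 0.0005013 m³.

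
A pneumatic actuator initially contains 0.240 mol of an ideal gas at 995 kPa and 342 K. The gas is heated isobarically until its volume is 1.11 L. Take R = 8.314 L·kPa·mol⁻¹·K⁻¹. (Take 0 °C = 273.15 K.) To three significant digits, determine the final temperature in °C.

From PV = nRT: V₁ = nRT₁/P₁ = 0.6858 L.
Isobaric, so V/T is constant: P₂ = P₁; T₂ = T₁·(V₂/V₁) = 553.5 K.

T₂ ≈ 280 °C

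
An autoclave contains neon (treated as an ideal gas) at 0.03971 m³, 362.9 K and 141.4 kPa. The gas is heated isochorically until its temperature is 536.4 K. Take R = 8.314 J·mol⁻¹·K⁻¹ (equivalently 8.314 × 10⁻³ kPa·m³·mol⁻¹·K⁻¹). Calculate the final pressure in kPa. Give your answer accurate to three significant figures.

V constant ⇒ P ∝ T: V₂ = V₁; P₂ = P₁·(T₂/T₁) = 209.0 kPa.

P₂ ≈ 209 kPa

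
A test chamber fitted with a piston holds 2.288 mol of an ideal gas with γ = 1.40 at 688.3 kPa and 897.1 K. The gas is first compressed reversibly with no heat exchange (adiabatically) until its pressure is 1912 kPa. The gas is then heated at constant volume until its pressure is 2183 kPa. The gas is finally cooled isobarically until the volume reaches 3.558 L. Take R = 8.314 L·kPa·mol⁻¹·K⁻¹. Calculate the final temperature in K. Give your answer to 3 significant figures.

From PV = nRT: V₁ = nRT₁/P₁ = 24.79 L.
Reversible adiabatic, γ = 1.40: T₂ = T₁·(P₂/P₁)^((γ−1)/γ) = 1201 K; V₂ = V₁·(P₁/P₂)^(1/γ) = 11.95 L.
Isochoric, so P/T is constant: V₃ = V₂; T₃ = T₂·(P₃/P₂) = 1371 K.
P constant ⇒ V ∝ T: P₄ = P₃; T₄ = T₃·(V₄/V₃) = 408.3 K.

T₄ ≈ 408 K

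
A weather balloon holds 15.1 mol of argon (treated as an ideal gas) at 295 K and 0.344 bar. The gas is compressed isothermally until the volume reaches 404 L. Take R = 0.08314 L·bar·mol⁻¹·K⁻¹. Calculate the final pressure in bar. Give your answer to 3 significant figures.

From PV = nRT: V₁ = nRT₁/P₁ = 1077 L.
Isothermal, so P V is constant: T₂ = T₁; P₂ = P₁·(V₁/V₂) = 0.9167 bar.

P₂ ≈ 0.917 bar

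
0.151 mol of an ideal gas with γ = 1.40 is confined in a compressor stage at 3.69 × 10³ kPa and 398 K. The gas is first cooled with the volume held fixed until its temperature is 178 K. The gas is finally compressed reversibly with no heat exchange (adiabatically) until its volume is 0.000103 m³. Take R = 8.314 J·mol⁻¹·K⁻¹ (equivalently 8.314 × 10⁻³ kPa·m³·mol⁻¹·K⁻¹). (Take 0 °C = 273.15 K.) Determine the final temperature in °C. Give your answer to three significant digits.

T₃ ≈ -74.6 °C

From PV = nRT: V₁ = nRT₁/P₁ = 0.0001354 m³.
V constant ⇒ P ∝ T: V₂ = V₁; P₂ = P₁·(T₂/T₁) = 1650 kPa.
Adiabatic (γ = 1.40), T V^(γ−1) and P V^γ constant: T₃ = T₂·(V₂/V₃)^(γ−1) = 198.6 K; P₃ = P₂·(V₂/V₃)^γ = 2420 kPa.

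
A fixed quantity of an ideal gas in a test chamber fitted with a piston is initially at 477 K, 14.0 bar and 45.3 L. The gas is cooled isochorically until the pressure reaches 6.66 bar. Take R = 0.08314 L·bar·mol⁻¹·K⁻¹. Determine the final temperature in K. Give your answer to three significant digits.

Isochoric, so P/T is constant: V₂ = V₁; T₂ = T₁·(P₂/P₁) = 226.9 K.

T₂ ≈ 227 K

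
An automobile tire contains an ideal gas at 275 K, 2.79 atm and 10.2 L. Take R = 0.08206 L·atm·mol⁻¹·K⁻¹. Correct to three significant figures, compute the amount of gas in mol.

n ≈ 1.26 mol

PV = nRT ⇒ n = PV/(RT) = (2.79 × 10.2) / (0.08206 × 275)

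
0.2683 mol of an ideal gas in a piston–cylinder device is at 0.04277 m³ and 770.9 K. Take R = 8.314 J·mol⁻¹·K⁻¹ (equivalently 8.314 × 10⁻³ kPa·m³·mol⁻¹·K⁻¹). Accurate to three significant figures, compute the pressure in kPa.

P ≈ 40.2 kPa

PV = nRT ⇒ P = nRT/V = (0.2683 × 8.314 × 10⁻³ × 770.9) / 0.04277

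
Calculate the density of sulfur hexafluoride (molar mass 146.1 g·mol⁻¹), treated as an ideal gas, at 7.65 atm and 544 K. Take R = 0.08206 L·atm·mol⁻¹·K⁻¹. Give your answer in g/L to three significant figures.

ρ ≈ 25.0 g/L

ρ = PM/(RT) = (7.65 × 146.1) / (0.08206 × 544.0)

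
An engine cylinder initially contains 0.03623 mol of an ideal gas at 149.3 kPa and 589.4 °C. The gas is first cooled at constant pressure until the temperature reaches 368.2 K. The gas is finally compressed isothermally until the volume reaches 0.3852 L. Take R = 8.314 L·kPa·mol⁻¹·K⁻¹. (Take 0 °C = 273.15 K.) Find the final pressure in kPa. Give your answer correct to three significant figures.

P₃ ≈ 288 kPa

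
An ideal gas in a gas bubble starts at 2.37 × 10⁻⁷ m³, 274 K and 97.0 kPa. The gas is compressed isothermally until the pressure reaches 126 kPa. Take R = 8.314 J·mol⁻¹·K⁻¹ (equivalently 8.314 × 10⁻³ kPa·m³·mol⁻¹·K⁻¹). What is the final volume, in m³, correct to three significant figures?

V₂ ≈ 1.82e-07 m³

T constant ⇒ Boyle's law P V = const: T₂ = T₁; V₂ = V₁·(P₁/P₂) = 1.825e-07 m³.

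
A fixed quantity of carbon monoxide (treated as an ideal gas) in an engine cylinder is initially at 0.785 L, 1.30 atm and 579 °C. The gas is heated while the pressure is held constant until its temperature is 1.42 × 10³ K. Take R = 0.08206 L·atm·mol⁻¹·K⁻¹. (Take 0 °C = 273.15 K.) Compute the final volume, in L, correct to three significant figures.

Convert: T₁ = 852.1 K.
P constant ⇒ V ∝ T: P₂ = P₁; V₂ = V₁·(T₂/T₁) = 1.308 L.

V₂ ≈ 1.31 L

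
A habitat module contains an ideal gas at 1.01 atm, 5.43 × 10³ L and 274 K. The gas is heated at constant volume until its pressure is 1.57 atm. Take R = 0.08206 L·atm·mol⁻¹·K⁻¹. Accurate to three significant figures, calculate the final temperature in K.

T₂ ≈ 426 K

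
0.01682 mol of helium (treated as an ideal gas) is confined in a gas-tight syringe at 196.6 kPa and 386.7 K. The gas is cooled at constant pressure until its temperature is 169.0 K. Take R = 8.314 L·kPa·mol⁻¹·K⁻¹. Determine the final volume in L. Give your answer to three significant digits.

From PV = nRT: V₁ = nRT₁/P₁ = 0.2751 L.
Isobaric, so V/T is constant: P₂ = P₁; V₂ = V₁·(T₂/T₁) = 0.1202 L.

V₂ ≈ 0.120 L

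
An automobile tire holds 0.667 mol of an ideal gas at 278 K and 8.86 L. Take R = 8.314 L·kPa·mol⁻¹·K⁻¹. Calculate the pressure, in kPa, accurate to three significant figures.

P ≈ 174 kPa

PV = nRT ⇒ P = nRT/V = (0.667 × 8.314 × 278) / 8.86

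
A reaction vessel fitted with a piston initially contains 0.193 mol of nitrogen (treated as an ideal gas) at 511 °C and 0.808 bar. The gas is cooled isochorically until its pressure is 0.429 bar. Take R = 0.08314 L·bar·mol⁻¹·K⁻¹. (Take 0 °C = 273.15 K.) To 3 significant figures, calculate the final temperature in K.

Convert: T₁ = 784.1 K.
From PV = nRT: V₁ = nRT₁/P₁ = 15.57 L.
Isochoric, so P/T is constant: V₂ = V₁; T₂ = T₁·(P₂/P₁) = 416.3 K.

T₂ ≈ 416 K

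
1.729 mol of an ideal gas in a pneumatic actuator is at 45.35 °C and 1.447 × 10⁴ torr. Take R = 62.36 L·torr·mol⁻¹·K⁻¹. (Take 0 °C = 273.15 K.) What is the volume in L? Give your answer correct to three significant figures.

V ≈ 2.37 L

Convert: T = 318.50 K.
PV = nRT ⇒ V = nRT/P = (1.729 × 62.36 × 318.50) / 1.447e+04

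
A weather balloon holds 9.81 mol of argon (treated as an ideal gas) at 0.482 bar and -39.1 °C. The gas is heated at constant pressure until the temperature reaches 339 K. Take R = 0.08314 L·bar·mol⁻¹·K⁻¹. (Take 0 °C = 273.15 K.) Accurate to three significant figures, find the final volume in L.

V₂ ≈ 574 L

Convert: T₁ = 234.0 K.
From PV = nRT: V₁ = nRT₁/P₁ = 396.0 L.
Isobaric, so V/T is constant: P₂ = P₁; V₂ = V₁·(T₂/T₁) = 573.6 L.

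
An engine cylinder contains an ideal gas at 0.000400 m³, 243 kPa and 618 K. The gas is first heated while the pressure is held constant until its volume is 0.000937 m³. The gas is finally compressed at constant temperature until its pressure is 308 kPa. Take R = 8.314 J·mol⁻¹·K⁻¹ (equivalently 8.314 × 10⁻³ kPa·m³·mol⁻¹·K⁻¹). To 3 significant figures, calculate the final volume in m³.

Isobaric, so V/T is constant: P₂ = P₁; T₂ = T₁·(V₂/V₁) = 1448 K.
Isothermal, so P V is constant: T₃ = T₂; V₃ = V₂·(P₂/P₃) = 0.0007393 m³.

V₃ ≈ 0.000739 m³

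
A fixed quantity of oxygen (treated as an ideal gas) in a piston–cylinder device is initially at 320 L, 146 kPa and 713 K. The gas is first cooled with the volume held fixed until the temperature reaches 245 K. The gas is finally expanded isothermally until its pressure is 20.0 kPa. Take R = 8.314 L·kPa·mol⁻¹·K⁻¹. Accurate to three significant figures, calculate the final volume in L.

V₃ ≈ 803 L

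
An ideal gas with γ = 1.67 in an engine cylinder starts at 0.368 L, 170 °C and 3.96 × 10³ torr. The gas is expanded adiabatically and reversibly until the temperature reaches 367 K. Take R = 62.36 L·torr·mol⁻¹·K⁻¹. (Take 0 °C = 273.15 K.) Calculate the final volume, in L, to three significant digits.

V₂ ≈ 0.488 L

Convert: T₁ = 443.1 K.
Adiabatic (γ = 1.67), T V^(γ−1) and P V^γ constant: P₂ = P₁·(T₂/T₁)^(γ/(γ−1)) = 2475 torr; V₂ = V₁·(T₁/T₂)^(1/(γ−1)) = 0.4876 L.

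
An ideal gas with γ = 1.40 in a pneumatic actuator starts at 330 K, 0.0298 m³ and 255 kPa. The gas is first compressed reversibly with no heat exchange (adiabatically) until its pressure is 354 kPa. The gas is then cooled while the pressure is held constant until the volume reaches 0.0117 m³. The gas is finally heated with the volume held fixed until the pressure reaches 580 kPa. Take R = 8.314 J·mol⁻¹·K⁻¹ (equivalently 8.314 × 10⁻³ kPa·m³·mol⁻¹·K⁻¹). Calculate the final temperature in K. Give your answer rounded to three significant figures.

T₄ ≈ 295 K

Adiabatic (γ = 1.40), T V^(γ−1) and P V^γ constant: T₂ = T₁·(P₂/P₁)^((γ−1)/γ) = 362.4 K; V₂ = V₁·(P₁/P₂)^(1/γ) = 0.02358 m³.
Isobaric, so V/T is constant: P₃ = P₂; T₃ = T₂·(V₃/V₂) = 179.9 K.
Isochoric, so P/T is constant: V₄ = V₃; T₄ = T₃·(P₄/P₃) = 294.7 K.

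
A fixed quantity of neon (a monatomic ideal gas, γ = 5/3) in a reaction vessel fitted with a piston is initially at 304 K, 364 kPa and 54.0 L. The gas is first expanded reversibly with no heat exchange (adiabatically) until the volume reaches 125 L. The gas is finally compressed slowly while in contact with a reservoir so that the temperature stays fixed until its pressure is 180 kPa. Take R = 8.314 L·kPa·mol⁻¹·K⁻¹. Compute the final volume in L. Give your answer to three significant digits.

Reversible adiabatic, γ = 5/3: T₂ = T₁·(V₁/V₂)^(γ−1) = 173.7 K; P₂ = P₁·(V₁/V₂)^γ = 89.86 kPa.
T constant ⇒ Boyle's law P V = const: T₃ = T₂; V₃ = V₂·(P₂/P₃) = 62.40 L.

V₃ ≈ 62.4 L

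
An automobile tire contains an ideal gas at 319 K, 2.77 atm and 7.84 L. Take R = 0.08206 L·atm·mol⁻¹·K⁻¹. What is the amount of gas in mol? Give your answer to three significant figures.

PV = nRT ⇒ n = PV/(RT) = (2.77 × 7.84) / (0.08206 × 319)

n ≈ 0.830 mol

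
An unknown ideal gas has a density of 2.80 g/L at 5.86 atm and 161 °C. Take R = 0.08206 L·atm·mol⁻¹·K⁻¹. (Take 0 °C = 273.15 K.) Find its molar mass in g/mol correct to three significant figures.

M ≈ 17.0 g/mol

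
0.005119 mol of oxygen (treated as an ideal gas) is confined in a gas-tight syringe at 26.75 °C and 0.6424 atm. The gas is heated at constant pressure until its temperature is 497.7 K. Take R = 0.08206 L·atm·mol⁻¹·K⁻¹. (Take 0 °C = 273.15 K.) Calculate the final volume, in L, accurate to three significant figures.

Convert: T₁ = 299.9 K.
From PV = nRT: V₁ = nRT₁/P₁ = 0.1961 L.
P constant ⇒ V ∝ T: P₂ = P₁; V₂ = V₁·(T₂/T₁) = 0.3254 L.

V₂ ≈ 0.325 L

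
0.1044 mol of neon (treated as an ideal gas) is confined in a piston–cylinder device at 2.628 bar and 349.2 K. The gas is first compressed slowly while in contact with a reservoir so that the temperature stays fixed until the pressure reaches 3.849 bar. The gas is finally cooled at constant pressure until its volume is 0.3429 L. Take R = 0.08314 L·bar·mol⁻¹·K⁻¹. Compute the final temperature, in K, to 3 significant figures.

From PV = nRT: V₁ = nRT₁/P₁ = 1.153 L.
T constant ⇒ Boyle's law P V = const: T₂ = T₁; V₂ = V₁·(P₁/P₂) = 0.7875 L.
Isobaric, so V/T is constant: P₃ = P₂; T₃ = T₂·(V₃/V₂) = 152.1 K.

T₃ ≈ 152 K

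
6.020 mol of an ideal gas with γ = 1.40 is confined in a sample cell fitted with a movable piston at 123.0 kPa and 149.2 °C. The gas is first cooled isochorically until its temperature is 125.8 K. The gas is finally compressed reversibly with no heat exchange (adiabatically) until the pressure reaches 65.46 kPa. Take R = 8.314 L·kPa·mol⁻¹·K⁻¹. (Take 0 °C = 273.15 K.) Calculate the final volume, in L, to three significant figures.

V₃ ≈ 114 L

Convert: T₁ = 422.3 K.
From PV = nRT: V₁ = nRT₁/P₁ = 171.9 L.
Isochoric, so P/T is constant: V₂ = V₁; P₂ = P₁·(T₂/T₁) = 36.64 kPa.
Reversible adiabatic, γ = 1.40: T₃ = T₂·(P₃/P₂)^((γ−1)/γ) = 148.5 K; V₃ = V₂·(P₂/P₃)^(1/γ) = 113.5 L.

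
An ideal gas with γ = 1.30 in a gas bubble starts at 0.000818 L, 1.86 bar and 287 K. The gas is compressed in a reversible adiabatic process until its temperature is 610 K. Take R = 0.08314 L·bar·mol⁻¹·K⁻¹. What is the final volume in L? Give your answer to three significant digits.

Reversible adiabatic, γ = 1.30: P₂ = P₁·(T₂/T₁)^(γ/(γ−1)) = 48.80 bar; V₂ = V₁·(T₁/T₂)^(1/(γ−1)) = 6.626e-05 L.

V₂ ≈ 6.63e-05 L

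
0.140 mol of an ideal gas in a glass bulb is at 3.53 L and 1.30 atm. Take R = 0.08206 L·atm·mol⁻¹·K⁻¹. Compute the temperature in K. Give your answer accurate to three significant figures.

T ≈ 399 K

PV = nRT ⇒ T = PV/(nR) = (1.30 × 3.53) / (0.140 × 0.08206)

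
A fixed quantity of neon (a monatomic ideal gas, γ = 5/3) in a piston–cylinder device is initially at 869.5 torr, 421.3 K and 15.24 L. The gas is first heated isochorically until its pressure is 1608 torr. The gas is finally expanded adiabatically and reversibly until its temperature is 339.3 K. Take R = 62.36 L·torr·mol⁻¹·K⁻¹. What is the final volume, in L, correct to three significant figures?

V₃ ≈ 53.0 L

Isochoric, so P/T is constant: V₂ = V₁; T₂ = T₁·(P₂/P₁) = 779.1 K.
Adiabatic (γ = 5/3), T V^(γ−1) and P V^γ constant: P₃ = P₂·(T₃/T₂)^(γ/(γ−1)) = 201.2 torr; V₃ = V₂·(T₂/T₃)^(1/(γ−1)) = 53.03 L.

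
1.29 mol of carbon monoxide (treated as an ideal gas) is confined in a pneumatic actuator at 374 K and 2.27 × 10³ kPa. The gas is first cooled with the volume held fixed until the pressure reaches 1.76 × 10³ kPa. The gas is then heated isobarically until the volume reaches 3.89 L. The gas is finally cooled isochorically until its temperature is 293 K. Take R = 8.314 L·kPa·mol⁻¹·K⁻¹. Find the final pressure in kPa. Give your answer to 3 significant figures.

From PV = nRT: V₁ = nRT₁/P₁ = 1.767 L.
Isochoric, so P/T is constant: V₂ = V₁; T₂ = T₁·(P₂/P₁) = 290.0 K.
P constant ⇒ V ∝ T: P₃ = P₂; T₃ = T₂·(V₃/V₂) = 638.4 K.
V constant ⇒ P ∝ T: V₄ = V₃; P₄ = P₃·(T₄/T₃) = 807.8 kPa.

P₄ ≈ 808 kPa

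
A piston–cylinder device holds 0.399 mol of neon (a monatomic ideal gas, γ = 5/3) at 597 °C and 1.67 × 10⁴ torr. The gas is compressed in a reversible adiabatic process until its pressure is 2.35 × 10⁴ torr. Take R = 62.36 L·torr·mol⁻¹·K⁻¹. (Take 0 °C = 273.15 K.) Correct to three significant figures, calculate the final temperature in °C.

T₂ ≈ 724 °C

Convert: T₁ = 870.1 K.
From PV = nRT: V₁ = nRT₁/P₁ = 1.296 L.
Adiabatic (γ = 5/3), T V^(γ−1) and P V^γ constant: T₂ = T₁·(P₂/P₁)^((γ−1)/γ) = 997.6 K; V₂ = V₁·(P₁/P₂)^(1/γ) = 1.056 L.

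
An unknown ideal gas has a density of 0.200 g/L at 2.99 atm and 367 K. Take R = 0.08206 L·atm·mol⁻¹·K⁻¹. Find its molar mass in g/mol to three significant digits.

M ≈ 2.01 g/mol

ρ = PM/(RT) ⇒ M = ρRT/P = (0.200 × 0.08206 × 367.0) / 2.99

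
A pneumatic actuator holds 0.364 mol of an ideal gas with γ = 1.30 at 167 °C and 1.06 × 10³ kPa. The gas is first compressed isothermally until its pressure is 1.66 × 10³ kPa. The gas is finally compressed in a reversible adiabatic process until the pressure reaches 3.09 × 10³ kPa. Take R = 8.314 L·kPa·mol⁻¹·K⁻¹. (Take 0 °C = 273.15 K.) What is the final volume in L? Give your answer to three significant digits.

V₃ ≈ 0.498 L

Convert: T₁ = 440.1 K.
From PV = nRT: V₁ = nRT₁/P₁ = 1.257 L.
Isothermal, so P V is constant: T₂ = T₁; V₂ = V₁·(P₁/P₂) = 0.8024 L.
Reversible adiabatic, γ = 1.30: T₃ = T₂·(P₃/P₂)^((γ−1)/γ) = 508.0 K; V₃ = V₂·(P₂/P₃)^(1/γ) = 0.4975 L.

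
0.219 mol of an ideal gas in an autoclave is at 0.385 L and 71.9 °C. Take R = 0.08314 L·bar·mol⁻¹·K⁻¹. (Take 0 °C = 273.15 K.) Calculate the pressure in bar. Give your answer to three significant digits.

Convert: T = 345.05 K.
PV = nRT ⇒ P = nRT/V = (0.219 × 0.08314 × 345.05) / 0.385

P ≈ 16.3 bar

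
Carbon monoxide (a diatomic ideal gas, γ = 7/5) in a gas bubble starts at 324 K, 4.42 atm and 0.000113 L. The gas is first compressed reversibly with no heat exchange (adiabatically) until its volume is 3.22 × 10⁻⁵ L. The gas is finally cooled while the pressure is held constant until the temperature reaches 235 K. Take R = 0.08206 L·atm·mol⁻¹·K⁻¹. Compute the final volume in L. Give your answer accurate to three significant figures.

V₃ ≈ 1.41e-05 L

Adiabatic (γ = 7/5), T V^(γ−1) and P V^γ constant: T₂ = T₁·(V₁/V₂)^(γ−1) = 535.3 K; P₂ = P₁·(V₁/V₂)^γ = 25.63 atm.
P constant ⇒ V ∝ T: P₃ = P₂; V₃ = V₂·(T₃/T₂) = 1.413e-05 L.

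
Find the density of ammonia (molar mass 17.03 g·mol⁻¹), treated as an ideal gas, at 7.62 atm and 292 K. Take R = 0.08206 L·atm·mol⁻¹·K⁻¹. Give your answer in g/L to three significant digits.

ρ = PM/(RT) = (7.62 × 17.03) / (0.08206 × 292.0)

ρ ≈ 5.42 g/L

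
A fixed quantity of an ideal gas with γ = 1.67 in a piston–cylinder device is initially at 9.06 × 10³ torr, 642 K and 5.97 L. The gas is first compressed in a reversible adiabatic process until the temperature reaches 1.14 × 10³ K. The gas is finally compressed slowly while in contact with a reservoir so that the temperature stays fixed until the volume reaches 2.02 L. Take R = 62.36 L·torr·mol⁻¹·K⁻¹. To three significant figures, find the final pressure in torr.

P₃ ≈ 4.75e+04 torr

Adiabatic (γ = 1.67), T V^(γ−1) and P V^γ constant: P₂ = P₁·(T₂/T₁)^(γ/(γ−1)) = 3.790e+04 torr; V₂ = V₁·(T₁/T₂)^(1/(γ−1)) = 2.534 L.
Isothermal, so P V is constant: T₃ = T₂; P₃ = P₂·(V₂/V₃) = 4.755e+04 torr.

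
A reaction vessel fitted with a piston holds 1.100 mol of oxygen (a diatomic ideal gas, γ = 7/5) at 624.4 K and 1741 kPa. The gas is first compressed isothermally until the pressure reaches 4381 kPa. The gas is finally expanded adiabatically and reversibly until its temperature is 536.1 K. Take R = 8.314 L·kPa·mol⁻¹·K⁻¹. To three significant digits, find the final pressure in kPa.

P₃ ≈ 2.57e+03 kPa

From PV = nRT: V₁ = nRT₁/P₁ = 3.280 L.
T constant ⇒ Boyle's law P V = const: T₂ = T₁; V₂ = V₁·(P₁/P₂) = 1.303 L.
Adiabatic (γ = 7/5), T V^(γ−1) and P V^γ constant: P₃ = P₂·(T₃/T₂)^(γ/(γ−1)) = 2569 kPa; V₃ = V₂·(T₂/T₃)^(1/(γ−1)) = 1.908 L.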